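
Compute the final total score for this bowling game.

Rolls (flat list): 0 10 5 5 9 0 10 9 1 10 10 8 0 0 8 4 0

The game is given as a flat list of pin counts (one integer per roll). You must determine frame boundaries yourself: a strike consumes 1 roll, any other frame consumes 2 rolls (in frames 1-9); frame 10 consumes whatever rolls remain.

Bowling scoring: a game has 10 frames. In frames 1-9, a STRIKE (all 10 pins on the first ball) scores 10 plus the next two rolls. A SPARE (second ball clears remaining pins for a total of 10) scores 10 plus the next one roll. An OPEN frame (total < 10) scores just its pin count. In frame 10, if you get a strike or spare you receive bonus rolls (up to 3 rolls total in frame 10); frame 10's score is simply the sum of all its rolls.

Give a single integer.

Frame 1: SPARE (0+10=10). 10 + next roll (5) = 15. Cumulative: 15
Frame 2: SPARE (5+5=10). 10 + next roll (9) = 19. Cumulative: 34
Frame 3: OPEN (9+0=9). Cumulative: 43
Frame 4: STRIKE. 10 + next two rolls (9+1) = 20. Cumulative: 63
Frame 5: SPARE (9+1=10). 10 + next roll (10) = 20. Cumulative: 83
Frame 6: STRIKE. 10 + next two rolls (10+8) = 28. Cumulative: 111
Frame 7: STRIKE. 10 + next two rolls (8+0) = 18. Cumulative: 129
Frame 8: OPEN (8+0=8). Cumulative: 137
Frame 9: OPEN (0+8=8). Cumulative: 145
Frame 10: OPEN. Sum of all frame-10 rolls (4+0) = 4. Cumulative: 149

Answer: 149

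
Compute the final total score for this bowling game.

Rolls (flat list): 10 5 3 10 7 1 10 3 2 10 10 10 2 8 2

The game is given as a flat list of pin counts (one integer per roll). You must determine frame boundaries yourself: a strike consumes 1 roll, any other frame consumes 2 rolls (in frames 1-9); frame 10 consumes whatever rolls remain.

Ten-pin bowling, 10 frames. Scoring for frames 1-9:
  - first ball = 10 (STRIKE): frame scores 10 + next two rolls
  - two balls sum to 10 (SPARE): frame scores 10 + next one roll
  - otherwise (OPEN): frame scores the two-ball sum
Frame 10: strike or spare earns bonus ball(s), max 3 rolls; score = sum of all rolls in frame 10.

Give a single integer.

Answer: 156

Derivation:
Frame 1: STRIKE. 10 + next two rolls (5+3) = 18. Cumulative: 18
Frame 2: OPEN (5+3=8). Cumulative: 26
Frame 3: STRIKE. 10 + next two rolls (7+1) = 18. Cumulative: 44
Frame 4: OPEN (7+1=8). Cumulative: 52
Frame 5: STRIKE. 10 + next two rolls (3+2) = 15. Cumulative: 67
Frame 6: OPEN (3+2=5). Cumulative: 72
Frame 7: STRIKE. 10 + next two rolls (10+10) = 30. Cumulative: 102
Frame 8: STRIKE. 10 + next two rolls (10+2) = 22. Cumulative: 124
Frame 9: STRIKE. 10 + next two rolls (2+8) = 20. Cumulative: 144
Frame 10: SPARE. Sum of all frame-10 rolls (2+8+2) = 12. Cumulative: 156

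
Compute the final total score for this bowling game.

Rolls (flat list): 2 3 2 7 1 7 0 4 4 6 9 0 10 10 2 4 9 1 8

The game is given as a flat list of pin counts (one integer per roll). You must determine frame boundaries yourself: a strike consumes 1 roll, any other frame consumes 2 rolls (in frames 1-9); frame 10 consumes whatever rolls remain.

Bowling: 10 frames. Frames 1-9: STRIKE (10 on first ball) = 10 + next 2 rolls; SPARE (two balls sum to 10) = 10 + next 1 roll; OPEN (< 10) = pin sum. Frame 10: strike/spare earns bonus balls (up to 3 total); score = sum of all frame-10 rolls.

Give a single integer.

Answer: 116

Derivation:
Frame 1: OPEN (2+3=5). Cumulative: 5
Frame 2: OPEN (2+7=9). Cumulative: 14
Frame 3: OPEN (1+7=8). Cumulative: 22
Frame 4: OPEN (0+4=4). Cumulative: 26
Frame 5: SPARE (4+6=10). 10 + next roll (9) = 19. Cumulative: 45
Frame 6: OPEN (9+0=9). Cumulative: 54
Frame 7: STRIKE. 10 + next two rolls (10+2) = 22. Cumulative: 76
Frame 8: STRIKE. 10 + next two rolls (2+4) = 16. Cumulative: 92
Frame 9: OPEN (2+4=6). Cumulative: 98
Frame 10: SPARE. Sum of all frame-10 rolls (9+1+8) = 18. Cumulative: 116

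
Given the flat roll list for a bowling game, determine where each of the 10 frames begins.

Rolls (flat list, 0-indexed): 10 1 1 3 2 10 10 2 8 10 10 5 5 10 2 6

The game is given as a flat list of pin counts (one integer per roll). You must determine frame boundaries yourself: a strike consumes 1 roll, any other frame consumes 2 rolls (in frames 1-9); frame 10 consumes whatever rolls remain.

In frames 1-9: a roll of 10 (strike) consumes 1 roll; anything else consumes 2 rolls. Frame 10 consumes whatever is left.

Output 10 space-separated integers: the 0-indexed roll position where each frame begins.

Frame 1 starts at roll index 0: roll=10 (strike), consumes 1 roll
Frame 2 starts at roll index 1: rolls=1,1 (sum=2), consumes 2 rolls
Frame 3 starts at roll index 3: rolls=3,2 (sum=5), consumes 2 rolls
Frame 4 starts at roll index 5: roll=10 (strike), consumes 1 roll
Frame 5 starts at roll index 6: roll=10 (strike), consumes 1 roll
Frame 6 starts at roll index 7: rolls=2,8 (sum=10), consumes 2 rolls
Frame 7 starts at roll index 9: roll=10 (strike), consumes 1 roll
Frame 8 starts at roll index 10: roll=10 (strike), consumes 1 roll
Frame 9 starts at roll index 11: rolls=5,5 (sum=10), consumes 2 rolls
Frame 10 starts at roll index 13: 3 remaining rolls

Answer: 0 1 3 5 6 7 9 10 11 13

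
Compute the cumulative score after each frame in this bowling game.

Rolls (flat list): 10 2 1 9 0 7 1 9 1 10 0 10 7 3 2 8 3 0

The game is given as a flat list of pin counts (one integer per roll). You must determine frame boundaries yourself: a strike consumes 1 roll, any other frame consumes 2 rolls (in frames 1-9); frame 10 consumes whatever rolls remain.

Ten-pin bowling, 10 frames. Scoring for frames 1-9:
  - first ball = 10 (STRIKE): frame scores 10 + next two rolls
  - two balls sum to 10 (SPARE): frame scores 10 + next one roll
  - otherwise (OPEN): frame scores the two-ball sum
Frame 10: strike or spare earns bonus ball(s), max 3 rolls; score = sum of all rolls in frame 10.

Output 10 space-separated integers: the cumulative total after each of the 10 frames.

Answer: 13 16 25 33 53 73 90 102 115 118

Derivation:
Frame 1: STRIKE. 10 + next two rolls (2+1) = 13. Cumulative: 13
Frame 2: OPEN (2+1=3). Cumulative: 16
Frame 3: OPEN (9+0=9). Cumulative: 25
Frame 4: OPEN (7+1=8). Cumulative: 33
Frame 5: SPARE (9+1=10). 10 + next roll (10) = 20. Cumulative: 53
Frame 6: STRIKE. 10 + next two rolls (0+10) = 20. Cumulative: 73
Frame 7: SPARE (0+10=10). 10 + next roll (7) = 17. Cumulative: 90
Frame 8: SPARE (7+3=10). 10 + next roll (2) = 12. Cumulative: 102
Frame 9: SPARE (2+8=10). 10 + next roll (3) = 13. Cumulative: 115
Frame 10: OPEN. Sum of all frame-10 rolls (3+0) = 3. Cumulative: 118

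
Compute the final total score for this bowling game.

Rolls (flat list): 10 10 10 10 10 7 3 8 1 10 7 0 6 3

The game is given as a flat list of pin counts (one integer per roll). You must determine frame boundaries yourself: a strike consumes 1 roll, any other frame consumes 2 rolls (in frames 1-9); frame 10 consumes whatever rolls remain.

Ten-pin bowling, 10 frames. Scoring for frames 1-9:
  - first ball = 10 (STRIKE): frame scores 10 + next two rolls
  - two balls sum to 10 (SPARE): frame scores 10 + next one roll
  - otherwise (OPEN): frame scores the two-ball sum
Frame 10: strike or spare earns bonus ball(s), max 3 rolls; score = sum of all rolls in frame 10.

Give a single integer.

Answer: 197

Derivation:
Frame 1: STRIKE. 10 + next two rolls (10+10) = 30. Cumulative: 30
Frame 2: STRIKE. 10 + next two rolls (10+10) = 30. Cumulative: 60
Frame 3: STRIKE. 10 + next two rolls (10+10) = 30. Cumulative: 90
Frame 4: STRIKE. 10 + next two rolls (10+7) = 27. Cumulative: 117
Frame 5: STRIKE. 10 + next two rolls (7+3) = 20. Cumulative: 137
Frame 6: SPARE (7+3=10). 10 + next roll (8) = 18. Cumulative: 155
Frame 7: OPEN (8+1=9). Cumulative: 164
Frame 8: STRIKE. 10 + next two rolls (7+0) = 17. Cumulative: 181
Frame 9: OPEN (7+0=7). Cumulative: 188
Frame 10: OPEN. Sum of all frame-10 rolls (6+3) = 9. Cumulative: 197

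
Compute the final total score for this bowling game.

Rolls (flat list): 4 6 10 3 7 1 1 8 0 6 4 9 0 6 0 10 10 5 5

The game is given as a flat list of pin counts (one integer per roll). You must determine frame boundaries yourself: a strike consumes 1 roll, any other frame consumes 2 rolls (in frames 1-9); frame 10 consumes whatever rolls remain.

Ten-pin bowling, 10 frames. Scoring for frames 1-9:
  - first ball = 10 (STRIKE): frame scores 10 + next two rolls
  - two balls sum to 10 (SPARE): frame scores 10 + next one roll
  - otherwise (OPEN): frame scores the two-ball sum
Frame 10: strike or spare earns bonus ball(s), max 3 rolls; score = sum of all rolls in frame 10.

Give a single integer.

Frame 1: SPARE (4+6=10). 10 + next roll (10) = 20. Cumulative: 20
Frame 2: STRIKE. 10 + next two rolls (3+7) = 20. Cumulative: 40
Frame 3: SPARE (3+7=10). 10 + next roll (1) = 11. Cumulative: 51
Frame 4: OPEN (1+1=2). Cumulative: 53
Frame 5: OPEN (8+0=8). Cumulative: 61
Frame 6: SPARE (6+4=10). 10 + next roll (9) = 19. Cumulative: 80
Frame 7: OPEN (9+0=9). Cumulative: 89
Frame 8: OPEN (6+0=6). Cumulative: 95
Frame 9: STRIKE. 10 + next two rolls (10+5) = 25. Cumulative: 120
Frame 10: STRIKE. Sum of all frame-10 rolls (10+5+5) = 20. Cumulative: 140

Answer: 140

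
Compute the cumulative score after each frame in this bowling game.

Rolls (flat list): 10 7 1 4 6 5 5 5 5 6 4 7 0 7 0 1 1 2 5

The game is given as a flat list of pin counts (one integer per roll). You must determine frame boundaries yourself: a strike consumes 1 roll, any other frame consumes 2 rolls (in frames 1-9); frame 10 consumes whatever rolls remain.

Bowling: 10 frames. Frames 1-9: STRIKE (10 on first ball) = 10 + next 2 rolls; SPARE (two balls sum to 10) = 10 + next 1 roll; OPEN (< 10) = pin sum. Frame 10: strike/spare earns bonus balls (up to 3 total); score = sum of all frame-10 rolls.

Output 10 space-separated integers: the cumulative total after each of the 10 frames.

Answer: 18 26 41 56 72 89 96 103 105 112

Derivation:
Frame 1: STRIKE. 10 + next two rolls (7+1) = 18. Cumulative: 18
Frame 2: OPEN (7+1=8). Cumulative: 26
Frame 3: SPARE (4+6=10). 10 + next roll (5) = 15. Cumulative: 41
Frame 4: SPARE (5+5=10). 10 + next roll (5) = 15. Cumulative: 56
Frame 5: SPARE (5+5=10). 10 + next roll (6) = 16. Cumulative: 72
Frame 6: SPARE (6+4=10). 10 + next roll (7) = 17. Cumulative: 89
Frame 7: OPEN (7+0=7). Cumulative: 96
Frame 8: OPEN (7+0=7). Cumulative: 103
Frame 9: OPEN (1+1=2). Cumulative: 105
Frame 10: OPEN. Sum of all frame-10 rolls (2+5) = 7. Cumulative: 112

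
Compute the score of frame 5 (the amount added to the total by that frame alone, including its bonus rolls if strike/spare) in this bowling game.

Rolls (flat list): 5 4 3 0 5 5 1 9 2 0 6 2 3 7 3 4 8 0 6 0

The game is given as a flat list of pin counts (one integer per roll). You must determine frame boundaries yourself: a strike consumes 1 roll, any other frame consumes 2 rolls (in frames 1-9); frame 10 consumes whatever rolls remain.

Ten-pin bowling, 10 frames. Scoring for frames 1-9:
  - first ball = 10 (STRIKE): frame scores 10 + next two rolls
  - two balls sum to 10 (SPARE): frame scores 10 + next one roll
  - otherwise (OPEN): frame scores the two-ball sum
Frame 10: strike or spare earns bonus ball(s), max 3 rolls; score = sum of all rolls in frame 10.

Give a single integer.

Answer: 2

Derivation:
Frame 1: OPEN (5+4=9). Cumulative: 9
Frame 2: OPEN (3+0=3). Cumulative: 12
Frame 3: SPARE (5+5=10). 10 + next roll (1) = 11. Cumulative: 23
Frame 4: SPARE (1+9=10). 10 + next roll (2) = 12. Cumulative: 35
Frame 5: OPEN (2+0=2). Cumulative: 37
Frame 6: OPEN (6+2=8). Cumulative: 45
Frame 7: SPARE (3+7=10). 10 + next roll (3) = 13. Cumulative: 58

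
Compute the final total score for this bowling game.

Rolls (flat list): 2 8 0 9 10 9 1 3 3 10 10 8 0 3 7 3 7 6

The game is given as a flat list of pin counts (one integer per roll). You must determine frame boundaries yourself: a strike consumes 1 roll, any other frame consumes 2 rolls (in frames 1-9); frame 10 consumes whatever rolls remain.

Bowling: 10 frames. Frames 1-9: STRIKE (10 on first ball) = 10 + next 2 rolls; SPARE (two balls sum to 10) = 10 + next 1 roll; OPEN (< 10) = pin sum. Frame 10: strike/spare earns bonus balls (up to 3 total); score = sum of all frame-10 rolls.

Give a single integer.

Frame 1: SPARE (2+8=10). 10 + next roll (0) = 10. Cumulative: 10
Frame 2: OPEN (0+9=9). Cumulative: 19
Frame 3: STRIKE. 10 + next two rolls (9+1) = 20. Cumulative: 39
Frame 4: SPARE (9+1=10). 10 + next roll (3) = 13. Cumulative: 52
Frame 5: OPEN (3+3=6). Cumulative: 58
Frame 6: STRIKE. 10 + next two rolls (10+8) = 28. Cumulative: 86
Frame 7: STRIKE. 10 + next two rolls (8+0) = 18. Cumulative: 104
Frame 8: OPEN (8+0=8). Cumulative: 112
Frame 9: SPARE (3+7=10). 10 + next roll (3) = 13. Cumulative: 125
Frame 10: SPARE. Sum of all frame-10 rolls (3+7+6) = 16. Cumulative: 141

Answer: 141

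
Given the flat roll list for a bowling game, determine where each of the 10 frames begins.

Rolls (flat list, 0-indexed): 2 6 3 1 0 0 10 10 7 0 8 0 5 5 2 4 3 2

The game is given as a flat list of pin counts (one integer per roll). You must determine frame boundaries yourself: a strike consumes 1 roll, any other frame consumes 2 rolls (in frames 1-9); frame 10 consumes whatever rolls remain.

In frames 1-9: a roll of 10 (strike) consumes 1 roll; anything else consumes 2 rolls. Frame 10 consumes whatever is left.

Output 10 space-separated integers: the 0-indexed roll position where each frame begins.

Answer: 0 2 4 6 7 8 10 12 14 16

Derivation:
Frame 1 starts at roll index 0: rolls=2,6 (sum=8), consumes 2 rolls
Frame 2 starts at roll index 2: rolls=3,1 (sum=4), consumes 2 rolls
Frame 3 starts at roll index 4: rolls=0,0 (sum=0), consumes 2 rolls
Frame 4 starts at roll index 6: roll=10 (strike), consumes 1 roll
Frame 5 starts at roll index 7: roll=10 (strike), consumes 1 roll
Frame 6 starts at roll index 8: rolls=7,0 (sum=7), consumes 2 rolls
Frame 7 starts at roll index 10: rolls=8,0 (sum=8), consumes 2 rolls
Frame 8 starts at roll index 12: rolls=5,5 (sum=10), consumes 2 rolls
Frame 9 starts at roll index 14: rolls=2,4 (sum=6), consumes 2 rolls
Frame 10 starts at roll index 16: 2 remaining rolls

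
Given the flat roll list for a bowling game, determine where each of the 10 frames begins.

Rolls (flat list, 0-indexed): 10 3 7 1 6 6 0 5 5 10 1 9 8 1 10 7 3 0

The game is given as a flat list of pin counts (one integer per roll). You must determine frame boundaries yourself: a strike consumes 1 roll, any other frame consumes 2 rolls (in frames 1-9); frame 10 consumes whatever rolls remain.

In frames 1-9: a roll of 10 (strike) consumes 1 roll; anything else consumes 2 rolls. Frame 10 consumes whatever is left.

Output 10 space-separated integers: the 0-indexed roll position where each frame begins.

Answer: 0 1 3 5 7 9 10 12 14 15

Derivation:
Frame 1 starts at roll index 0: roll=10 (strike), consumes 1 roll
Frame 2 starts at roll index 1: rolls=3,7 (sum=10), consumes 2 rolls
Frame 3 starts at roll index 3: rolls=1,6 (sum=7), consumes 2 rolls
Frame 4 starts at roll index 5: rolls=6,0 (sum=6), consumes 2 rolls
Frame 5 starts at roll index 7: rolls=5,5 (sum=10), consumes 2 rolls
Frame 6 starts at roll index 9: roll=10 (strike), consumes 1 roll
Frame 7 starts at roll index 10: rolls=1,9 (sum=10), consumes 2 rolls
Frame 8 starts at roll index 12: rolls=8,1 (sum=9), consumes 2 rolls
Frame 9 starts at roll index 14: roll=10 (strike), consumes 1 roll
Frame 10 starts at roll index 15: 3 remaining rolls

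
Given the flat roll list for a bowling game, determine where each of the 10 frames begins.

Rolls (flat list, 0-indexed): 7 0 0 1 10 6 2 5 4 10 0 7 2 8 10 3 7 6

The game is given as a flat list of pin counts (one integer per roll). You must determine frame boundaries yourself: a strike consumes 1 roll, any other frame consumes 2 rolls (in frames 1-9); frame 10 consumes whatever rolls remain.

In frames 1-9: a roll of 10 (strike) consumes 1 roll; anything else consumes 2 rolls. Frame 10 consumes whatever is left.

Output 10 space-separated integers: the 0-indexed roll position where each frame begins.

Answer: 0 2 4 5 7 9 10 12 14 15

Derivation:
Frame 1 starts at roll index 0: rolls=7,0 (sum=7), consumes 2 rolls
Frame 2 starts at roll index 2: rolls=0,1 (sum=1), consumes 2 rolls
Frame 3 starts at roll index 4: roll=10 (strike), consumes 1 roll
Frame 4 starts at roll index 5: rolls=6,2 (sum=8), consumes 2 rolls
Frame 5 starts at roll index 7: rolls=5,4 (sum=9), consumes 2 rolls
Frame 6 starts at roll index 9: roll=10 (strike), consumes 1 roll
Frame 7 starts at roll index 10: rolls=0,7 (sum=7), consumes 2 rolls
Frame 8 starts at roll index 12: rolls=2,8 (sum=10), consumes 2 rolls
Frame 9 starts at roll index 14: roll=10 (strike), consumes 1 roll
Frame 10 starts at roll index 15: 3 remaining rolls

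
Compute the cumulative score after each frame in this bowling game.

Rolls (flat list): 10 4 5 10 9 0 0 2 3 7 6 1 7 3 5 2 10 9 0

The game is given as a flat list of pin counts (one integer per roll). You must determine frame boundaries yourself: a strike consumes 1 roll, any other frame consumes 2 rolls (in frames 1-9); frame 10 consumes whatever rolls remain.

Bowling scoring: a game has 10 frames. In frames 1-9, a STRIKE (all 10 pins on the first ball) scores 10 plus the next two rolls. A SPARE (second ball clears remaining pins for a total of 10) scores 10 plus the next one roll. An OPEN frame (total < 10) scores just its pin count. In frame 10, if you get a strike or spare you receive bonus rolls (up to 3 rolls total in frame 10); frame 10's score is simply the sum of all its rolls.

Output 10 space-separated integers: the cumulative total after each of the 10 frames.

Answer: 19 28 47 56 58 74 81 96 103 122

Derivation:
Frame 1: STRIKE. 10 + next two rolls (4+5) = 19. Cumulative: 19
Frame 2: OPEN (4+5=9). Cumulative: 28
Frame 3: STRIKE. 10 + next two rolls (9+0) = 19. Cumulative: 47
Frame 4: OPEN (9+0=9). Cumulative: 56
Frame 5: OPEN (0+2=2). Cumulative: 58
Frame 6: SPARE (3+7=10). 10 + next roll (6) = 16. Cumulative: 74
Frame 7: OPEN (6+1=7). Cumulative: 81
Frame 8: SPARE (7+3=10). 10 + next roll (5) = 15. Cumulative: 96
Frame 9: OPEN (5+2=7). Cumulative: 103
Frame 10: STRIKE. Sum of all frame-10 rolls (10+9+0) = 19. Cumulative: 122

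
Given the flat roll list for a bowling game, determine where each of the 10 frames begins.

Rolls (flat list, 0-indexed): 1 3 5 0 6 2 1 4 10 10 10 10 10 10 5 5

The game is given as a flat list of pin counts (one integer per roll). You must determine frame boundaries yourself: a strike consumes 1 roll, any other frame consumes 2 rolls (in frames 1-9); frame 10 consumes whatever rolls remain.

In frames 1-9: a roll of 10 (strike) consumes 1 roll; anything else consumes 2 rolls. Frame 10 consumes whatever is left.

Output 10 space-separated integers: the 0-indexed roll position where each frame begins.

Frame 1 starts at roll index 0: rolls=1,3 (sum=4), consumes 2 rolls
Frame 2 starts at roll index 2: rolls=5,0 (sum=5), consumes 2 rolls
Frame 3 starts at roll index 4: rolls=6,2 (sum=8), consumes 2 rolls
Frame 4 starts at roll index 6: rolls=1,4 (sum=5), consumes 2 rolls
Frame 5 starts at roll index 8: roll=10 (strike), consumes 1 roll
Frame 6 starts at roll index 9: roll=10 (strike), consumes 1 roll
Frame 7 starts at roll index 10: roll=10 (strike), consumes 1 roll
Frame 8 starts at roll index 11: roll=10 (strike), consumes 1 roll
Frame 9 starts at roll index 12: roll=10 (strike), consumes 1 roll
Frame 10 starts at roll index 13: 3 remaining rolls

Answer: 0 2 4 6 8 9 10 11 12 13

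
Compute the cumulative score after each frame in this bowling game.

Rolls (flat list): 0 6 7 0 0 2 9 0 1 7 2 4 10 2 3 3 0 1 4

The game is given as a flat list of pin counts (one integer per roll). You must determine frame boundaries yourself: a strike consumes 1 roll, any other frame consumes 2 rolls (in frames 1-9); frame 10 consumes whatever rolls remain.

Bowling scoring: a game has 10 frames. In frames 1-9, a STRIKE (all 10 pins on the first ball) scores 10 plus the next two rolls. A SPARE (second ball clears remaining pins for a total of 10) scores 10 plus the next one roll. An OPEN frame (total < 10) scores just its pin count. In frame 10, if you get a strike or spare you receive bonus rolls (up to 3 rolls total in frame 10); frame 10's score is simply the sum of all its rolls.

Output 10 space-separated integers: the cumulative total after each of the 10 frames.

Answer: 6 13 15 24 32 38 53 58 61 66

Derivation:
Frame 1: OPEN (0+6=6). Cumulative: 6
Frame 2: OPEN (7+0=7). Cumulative: 13
Frame 3: OPEN (0+2=2). Cumulative: 15
Frame 4: OPEN (9+0=9). Cumulative: 24
Frame 5: OPEN (1+7=8). Cumulative: 32
Frame 6: OPEN (2+4=6). Cumulative: 38
Frame 7: STRIKE. 10 + next two rolls (2+3) = 15. Cumulative: 53
Frame 8: OPEN (2+3=5). Cumulative: 58
Frame 9: OPEN (3+0=3). Cumulative: 61
Frame 10: OPEN. Sum of all frame-10 rolls (1+4) = 5. Cumulative: 66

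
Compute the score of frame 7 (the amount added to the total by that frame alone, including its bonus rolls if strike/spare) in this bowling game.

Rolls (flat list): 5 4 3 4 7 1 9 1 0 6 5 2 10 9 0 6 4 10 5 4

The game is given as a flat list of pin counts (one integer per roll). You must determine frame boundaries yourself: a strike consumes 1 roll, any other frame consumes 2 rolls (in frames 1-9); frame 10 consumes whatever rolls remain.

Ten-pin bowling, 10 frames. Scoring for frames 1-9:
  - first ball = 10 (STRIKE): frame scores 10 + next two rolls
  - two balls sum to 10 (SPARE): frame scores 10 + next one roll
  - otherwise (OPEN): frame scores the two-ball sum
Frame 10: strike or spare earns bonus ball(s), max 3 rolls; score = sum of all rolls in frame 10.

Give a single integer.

Answer: 19

Derivation:
Frame 1: OPEN (5+4=9). Cumulative: 9
Frame 2: OPEN (3+4=7). Cumulative: 16
Frame 3: OPEN (7+1=8). Cumulative: 24
Frame 4: SPARE (9+1=10). 10 + next roll (0) = 10. Cumulative: 34
Frame 5: OPEN (0+6=6). Cumulative: 40
Frame 6: OPEN (5+2=7). Cumulative: 47
Frame 7: STRIKE. 10 + next two rolls (9+0) = 19. Cumulative: 66
Frame 8: OPEN (9+0=9). Cumulative: 75
Frame 9: SPARE (6+4=10). 10 + next roll (10) = 20. Cumulative: 95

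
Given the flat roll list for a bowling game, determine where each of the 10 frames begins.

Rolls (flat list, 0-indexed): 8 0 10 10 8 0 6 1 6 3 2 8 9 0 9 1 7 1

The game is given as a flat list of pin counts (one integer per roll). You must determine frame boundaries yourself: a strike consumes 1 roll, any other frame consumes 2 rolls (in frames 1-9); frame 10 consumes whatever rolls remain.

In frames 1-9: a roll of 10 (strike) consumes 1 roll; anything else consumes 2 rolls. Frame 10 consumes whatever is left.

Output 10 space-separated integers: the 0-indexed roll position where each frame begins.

Answer: 0 2 3 4 6 8 10 12 14 16

Derivation:
Frame 1 starts at roll index 0: rolls=8,0 (sum=8), consumes 2 rolls
Frame 2 starts at roll index 2: roll=10 (strike), consumes 1 roll
Frame 3 starts at roll index 3: roll=10 (strike), consumes 1 roll
Frame 4 starts at roll index 4: rolls=8,0 (sum=8), consumes 2 rolls
Frame 5 starts at roll index 6: rolls=6,1 (sum=7), consumes 2 rolls
Frame 6 starts at roll index 8: rolls=6,3 (sum=9), consumes 2 rolls
Frame 7 starts at roll index 10: rolls=2,8 (sum=10), consumes 2 rolls
Frame 8 starts at roll index 12: rolls=9,0 (sum=9), consumes 2 rolls
Frame 9 starts at roll index 14: rolls=9,1 (sum=10), consumes 2 rolls
Frame 10 starts at roll index 16: 2 remaining rolls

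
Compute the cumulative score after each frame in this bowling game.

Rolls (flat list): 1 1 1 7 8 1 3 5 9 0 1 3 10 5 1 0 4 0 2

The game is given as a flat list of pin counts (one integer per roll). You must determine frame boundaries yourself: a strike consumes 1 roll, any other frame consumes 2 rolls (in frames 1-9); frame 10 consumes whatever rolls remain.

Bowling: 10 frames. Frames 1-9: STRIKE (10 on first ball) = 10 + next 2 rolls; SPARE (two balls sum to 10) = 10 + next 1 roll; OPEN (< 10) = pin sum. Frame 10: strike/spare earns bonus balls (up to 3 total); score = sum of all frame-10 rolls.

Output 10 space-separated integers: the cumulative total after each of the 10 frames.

Frame 1: OPEN (1+1=2). Cumulative: 2
Frame 2: OPEN (1+7=8). Cumulative: 10
Frame 3: OPEN (8+1=9). Cumulative: 19
Frame 4: OPEN (3+5=8). Cumulative: 27
Frame 5: OPEN (9+0=9). Cumulative: 36
Frame 6: OPEN (1+3=4). Cumulative: 40
Frame 7: STRIKE. 10 + next two rolls (5+1) = 16. Cumulative: 56
Frame 8: OPEN (5+1=6). Cumulative: 62
Frame 9: OPEN (0+4=4). Cumulative: 66
Frame 10: OPEN. Sum of all frame-10 rolls (0+2) = 2. Cumulative: 68

Answer: 2 10 19 27 36 40 56 62 66 68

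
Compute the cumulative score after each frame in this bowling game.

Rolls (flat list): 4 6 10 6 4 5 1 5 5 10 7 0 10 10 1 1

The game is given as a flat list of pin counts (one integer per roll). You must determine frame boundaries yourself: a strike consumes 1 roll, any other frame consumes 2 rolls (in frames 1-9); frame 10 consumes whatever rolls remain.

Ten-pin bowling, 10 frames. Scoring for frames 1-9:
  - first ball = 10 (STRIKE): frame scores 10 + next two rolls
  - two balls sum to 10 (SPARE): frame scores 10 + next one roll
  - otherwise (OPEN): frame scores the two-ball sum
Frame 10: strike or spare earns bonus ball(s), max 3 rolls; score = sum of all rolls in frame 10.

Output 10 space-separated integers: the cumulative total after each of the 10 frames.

Answer: 20 40 55 61 81 98 105 126 138 140

Derivation:
Frame 1: SPARE (4+6=10). 10 + next roll (10) = 20. Cumulative: 20
Frame 2: STRIKE. 10 + next two rolls (6+4) = 20. Cumulative: 40
Frame 3: SPARE (6+4=10). 10 + next roll (5) = 15. Cumulative: 55
Frame 4: OPEN (5+1=6). Cumulative: 61
Frame 5: SPARE (5+5=10). 10 + next roll (10) = 20. Cumulative: 81
Frame 6: STRIKE. 10 + next two rolls (7+0) = 17. Cumulative: 98
Frame 7: OPEN (7+0=7). Cumulative: 105
Frame 8: STRIKE. 10 + next two rolls (10+1) = 21. Cumulative: 126
Frame 9: STRIKE. 10 + next two rolls (1+1) = 12. Cumulative: 138
Frame 10: OPEN. Sum of all frame-10 rolls (1+1) = 2. Cumulative: 140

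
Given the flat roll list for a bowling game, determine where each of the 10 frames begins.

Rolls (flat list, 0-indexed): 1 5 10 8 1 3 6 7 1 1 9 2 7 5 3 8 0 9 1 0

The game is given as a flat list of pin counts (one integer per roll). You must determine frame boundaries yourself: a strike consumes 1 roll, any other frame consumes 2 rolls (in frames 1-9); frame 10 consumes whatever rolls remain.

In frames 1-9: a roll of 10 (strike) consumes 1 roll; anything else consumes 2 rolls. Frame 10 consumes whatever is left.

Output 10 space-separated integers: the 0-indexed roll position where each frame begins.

Frame 1 starts at roll index 0: rolls=1,5 (sum=6), consumes 2 rolls
Frame 2 starts at roll index 2: roll=10 (strike), consumes 1 roll
Frame 3 starts at roll index 3: rolls=8,1 (sum=9), consumes 2 rolls
Frame 4 starts at roll index 5: rolls=3,6 (sum=9), consumes 2 rolls
Frame 5 starts at roll index 7: rolls=7,1 (sum=8), consumes 2 rolls
Frame 6 starts at roll index 9: rolls=1,9 (sum=10), consumes 2 rolls
Frame 7 starts at roll index 11: rolls=2,7 (sum=9), consumes 2 rolls
Frame 8 starts at roll index 13: rolls=5,3 (sum=8), consumes 2 rolls
Frame 9 starts at roll index 15: rolls=8,0 (sum=8), consumes 2 rolls
Frame 10 starts at roll index 17: 3 remaining rolls

Answer: 0 2 3 5 7 9 11 13 15 17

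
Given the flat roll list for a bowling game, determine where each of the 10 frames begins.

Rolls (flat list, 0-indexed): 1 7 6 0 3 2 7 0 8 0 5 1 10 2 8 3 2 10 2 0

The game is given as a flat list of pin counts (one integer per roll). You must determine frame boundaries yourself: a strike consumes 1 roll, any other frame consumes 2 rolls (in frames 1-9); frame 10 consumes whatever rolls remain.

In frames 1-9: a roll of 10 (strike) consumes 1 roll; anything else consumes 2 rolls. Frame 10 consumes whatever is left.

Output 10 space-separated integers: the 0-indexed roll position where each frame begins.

Answer: 0 2 4 6 8 10 12 13 15 17

Derivation:
Frame 1 starts at roll index 0: rolls=1,7 (sum=8), consumes 2 rolls
Frame 2 starts at roll index 2: rolls=6,0 (sum=6), consumes 2 rolls
Frame 3 starts at roll index 4: rolls=3,2 (sum=5), consumes 2 rolls
Frame 4 starts at roll index 6: rolls=7,0 (sum=7), consumes 2 rolls
Frame 5 starts at roll index 8: rolls=8,0 (sum=8), consumes 2 rolls
Frame 6 starts at roll index 10: rolls=5,1 (sum=6), consumes 2 rolls
Frame 7 starts at roll index 12: roll=10 (strike), consumes 1 roll
Frame 8 starts at roll index 13: rolls=2,8 (sum=10), consumes 2 rolls
Frame 9 starts at roll index 15: rolls=3,2 (sum=5), consumes 2 rolls
Frame 10 starts at roll index 17: 3 remaining rolls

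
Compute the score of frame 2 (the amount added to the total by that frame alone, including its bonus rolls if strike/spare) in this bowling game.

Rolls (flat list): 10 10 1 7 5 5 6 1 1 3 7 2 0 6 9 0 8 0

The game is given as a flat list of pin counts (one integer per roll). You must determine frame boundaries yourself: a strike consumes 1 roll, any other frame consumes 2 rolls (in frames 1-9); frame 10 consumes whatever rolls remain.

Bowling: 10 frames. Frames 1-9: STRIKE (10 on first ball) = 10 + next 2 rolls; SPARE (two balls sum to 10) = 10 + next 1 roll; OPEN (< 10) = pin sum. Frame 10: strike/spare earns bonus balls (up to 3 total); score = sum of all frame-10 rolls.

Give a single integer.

Frame 1: STRIKE. 10 + next two rolls (10+1) = 21. Cumulative: 21
Frame 2: STRIKE. 10 + next two rolls (1+7) = 18. Cumulative: 39
Frame 3: OPEN (1+7=8). Cumulative: 47
Frame 4: SPARE (5+5=10). 10 + next roll (6) = 16. Cumulative: 63

Answer: 18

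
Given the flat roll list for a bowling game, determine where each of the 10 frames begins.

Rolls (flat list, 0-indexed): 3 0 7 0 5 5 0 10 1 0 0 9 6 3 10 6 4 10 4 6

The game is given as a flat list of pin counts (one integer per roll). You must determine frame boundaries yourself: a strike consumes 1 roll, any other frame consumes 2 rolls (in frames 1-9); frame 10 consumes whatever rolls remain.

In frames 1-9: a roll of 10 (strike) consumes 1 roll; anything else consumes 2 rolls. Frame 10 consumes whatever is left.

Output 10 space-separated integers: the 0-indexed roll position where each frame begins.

Frame 1 starts at roll index 0: rolls=3,0 (sum=3), consumes 2 rolls
Frame 2 starts at roll index 2: rolls=7,0 (sum=7), consumes 2 rolls
Frame 3 starts at roll index 4: rolls=5,5 (sum=10), consumes 2 rolls
Frame 4 starts at roll index 6: rolls=0,10 (sum=10), consumes 2 rolls
Frame 5 starts at roll index 8: rolls=1,0 (sum=1), consumes 2 rolls
Frame 6 starts at roll index 10: rolls=0,9 (sum=9), consumes 2 rolls
Frame 7 starts at roll index 12: rolls=6,3 (sum=9), consumes 2 rolls
Frame 8 starts at roll index 14: roll=10 (strike), consumes 1 roll
Frame 9 starts at roll index 15: rolls=6,4 (sum=10), consumes 2 rolls
Frame 10 starts at roll index 17: 3 remaining rolls

Answer: 0 2 4 6 8 10 12 14 15 17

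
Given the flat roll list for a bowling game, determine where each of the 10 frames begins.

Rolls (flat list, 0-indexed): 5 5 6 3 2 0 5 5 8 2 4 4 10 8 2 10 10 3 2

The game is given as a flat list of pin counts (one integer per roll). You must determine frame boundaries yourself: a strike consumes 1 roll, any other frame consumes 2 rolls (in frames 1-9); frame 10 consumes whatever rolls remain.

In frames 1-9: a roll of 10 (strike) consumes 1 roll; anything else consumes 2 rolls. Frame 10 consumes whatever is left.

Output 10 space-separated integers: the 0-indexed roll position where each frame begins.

Answer: 0 2 4 6 8 10 12 13 15 16

Derivation:
Frame 1 starts at roll index 0: rolls=5,5 (sum=10), consumes 2 rolls
Frame 2 starts at roll index 2: rolls=6,3 (sum=9), consumes 2 rolls
Frame 3 starts at roll index 4: rolls=2,0 (sum=2), consumes 2 rolls
Frame 4 starts at roll index 6: rolls=5,5 (sum=10), consumes 2 rolls
Frame 5 starts at roll index 8: rolls=8,2 (sum=10), consumes 2 rolls
Frame 6 starts at roll index 10: rolls=4,4 (sum=8), consumes 2 rolls
Frame 7 starts at roll index 12: roll=10 (strike), consumes 1 roll
Frame 8 starts at roll index 13: rolls=8,2 (sum=10), consumes 2 rolls
Frame 9 starts at roll index 15: roll=10 (strike), consumes 1 roll
Frame 10 starts at roll index 16: 3 remaining rolls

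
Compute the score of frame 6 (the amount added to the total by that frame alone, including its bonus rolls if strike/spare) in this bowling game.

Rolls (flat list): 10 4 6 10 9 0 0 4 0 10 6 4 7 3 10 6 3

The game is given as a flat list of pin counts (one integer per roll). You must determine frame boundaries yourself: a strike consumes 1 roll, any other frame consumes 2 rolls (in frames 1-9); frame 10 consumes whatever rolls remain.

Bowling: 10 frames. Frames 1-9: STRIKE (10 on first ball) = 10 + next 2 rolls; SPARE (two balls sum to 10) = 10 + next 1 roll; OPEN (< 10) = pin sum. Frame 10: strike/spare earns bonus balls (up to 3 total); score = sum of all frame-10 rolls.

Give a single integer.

Answer: 16

Derivation:
Frame 1: STRIKE. 10 + next two rolls (4+6) = 20. Cumulative: 20
Frame 2: SPARE (4+6=10). 10 + next roll (10) = 20. Cumulative: 40
Frame 3: STRIKE. 10 + next two rolls (9+0) = 19. Cumulative: 59
Frame 4: OPEN (9+0=9). Cumulative: 68
Frame 5: OPEN (0+4=4). Cumulative: 72
Frame 6: SPARE (0+10=10). 10 + next roll (6) = 16. Cumulative: 88
Frame 7: SPARE (6+4=10). 10 + next roll (7) = 17. Cumulative: 105
Frame 8: SPARE (7+3=10). 10 + next roll (10) = 20. Cumulative: 125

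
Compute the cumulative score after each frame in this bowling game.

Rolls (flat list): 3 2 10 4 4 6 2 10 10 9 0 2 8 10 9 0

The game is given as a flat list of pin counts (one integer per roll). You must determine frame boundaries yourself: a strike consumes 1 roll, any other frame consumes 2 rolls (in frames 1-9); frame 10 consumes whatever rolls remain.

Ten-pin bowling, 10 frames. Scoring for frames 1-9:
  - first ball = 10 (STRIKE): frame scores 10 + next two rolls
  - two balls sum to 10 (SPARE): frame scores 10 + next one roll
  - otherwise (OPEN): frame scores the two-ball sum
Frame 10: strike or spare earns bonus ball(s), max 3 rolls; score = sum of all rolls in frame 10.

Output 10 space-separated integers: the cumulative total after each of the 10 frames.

Answer: 5 23 31 39 68 87 96 116 135 144

Derivation:
Frame 1: OPEN (3+2=5). Cumulative: 5
Frame 2: STRIKE. 10 + next two rolls (4+4) = 18. Cumulative: 23
Frame 3: OPEN (4+4=8). Cumulative: 31
Frame 4: OPEN (6+2=8). Cumulative: 39
Frame 5: STRIKE. 10 + next two rolls (10+9) = 29. Cumulative: 68
Frame 6: STRIKE. 10 + next two rolls (9+0) = 19. Cumulative: 87
Frame 7: OPEN (9+0=9). Cumulative: 96
Frame 8: SPARE (2+8=10). 10 + next roll (10) = 20. Cumulative: 116
Frame 9: STRIKE. 10 + next two rolls (9+0) = 19. Cumulative: 135
Frame 10: OPEN. Sum of all frame-10 rolls (9+0) = 9. Cumulative: 144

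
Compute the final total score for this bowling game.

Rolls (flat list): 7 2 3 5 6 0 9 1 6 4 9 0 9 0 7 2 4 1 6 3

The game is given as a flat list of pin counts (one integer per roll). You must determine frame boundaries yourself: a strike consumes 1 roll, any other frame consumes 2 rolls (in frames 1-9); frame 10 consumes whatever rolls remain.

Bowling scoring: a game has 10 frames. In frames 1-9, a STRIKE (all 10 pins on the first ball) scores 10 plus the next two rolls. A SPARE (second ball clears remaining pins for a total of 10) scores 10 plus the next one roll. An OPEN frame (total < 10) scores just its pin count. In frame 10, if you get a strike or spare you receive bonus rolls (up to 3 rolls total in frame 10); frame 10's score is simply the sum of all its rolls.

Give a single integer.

Frame 1: OPEN (7+2=9). Cumulative: 9
Frame 2: OPEN (3+5=8). Cumulative: 17
Frame 3: OPEN (6+0=6). Cumulative: 23
Frame 4: SPARE (9+1=10). 10 + next roll (6) = 16. Cumulative: 39
Frame 5: SPARE (6+4=10). 10 + next roll (9) = 19. Cumulative: 58
Frame 6: OPEN (9+0=9). Cumulative: 67
Frame 7: OPEN (9+0=9). Cumulative: 76
Frame 8: OPEN (7+2=9). Cumulative: 85
Frame 9: OPEN (4+1=5). Cumulative: 90
Frame 10: OPEN. Sum of all frame-10 rolls (6+3) = 9. Cumulative: 99

Answer: 99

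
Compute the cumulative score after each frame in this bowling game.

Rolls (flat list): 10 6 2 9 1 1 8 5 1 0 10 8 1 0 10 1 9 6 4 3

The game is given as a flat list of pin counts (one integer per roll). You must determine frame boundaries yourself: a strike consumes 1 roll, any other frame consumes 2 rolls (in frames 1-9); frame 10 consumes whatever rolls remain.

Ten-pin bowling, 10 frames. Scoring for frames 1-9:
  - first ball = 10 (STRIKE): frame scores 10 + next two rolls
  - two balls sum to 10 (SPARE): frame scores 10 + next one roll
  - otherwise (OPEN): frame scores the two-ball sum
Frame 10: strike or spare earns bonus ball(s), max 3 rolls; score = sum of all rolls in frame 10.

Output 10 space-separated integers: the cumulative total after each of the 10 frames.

Answer: 18 26 37 46 52 70 79 90 106 119

Derivation:
Frame 1: STRIKE. 10 + next two rolls (6+2) = 18. Cumulative: 18
Frame 2: OPEN (6+2=8). Cumulative: 26
Frame 3: SPARE (9+1=10). 10 + next roll (1) = 11. Cumulative: 37
Frame 4: OPEN (1+8=9). Cumulative: 46
Frame 5: OPEN (5+1=6). Cumulative: 52
Frame 6: SPARE (0+10=10). 10 + next roll (8) = 18. Cumulative: 70
Frame 7: OPEN (8+1=9). Cumulative: 79
Frame 8: SPARE (0+10=10). 10 + next roll (1) = 11. Cumulative: 90
Frame 9: SPARE (1+9=10). 10 + next roll (6) = 16. Cumulative: 106
Frame 10: SPARE. Sum of all frame-10 rolls (6+4+3) = 13. Cumulative: 119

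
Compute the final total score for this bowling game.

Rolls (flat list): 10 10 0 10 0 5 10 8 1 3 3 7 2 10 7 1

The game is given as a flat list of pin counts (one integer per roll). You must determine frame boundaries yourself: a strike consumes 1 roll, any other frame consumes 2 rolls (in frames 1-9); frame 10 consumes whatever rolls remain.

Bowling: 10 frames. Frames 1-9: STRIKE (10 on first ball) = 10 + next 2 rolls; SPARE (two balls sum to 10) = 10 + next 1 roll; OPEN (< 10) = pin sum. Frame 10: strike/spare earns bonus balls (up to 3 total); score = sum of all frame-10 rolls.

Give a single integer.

Frame 1: STRIKE. 10 + next two rolls (10+0) = 20. Cumulative: 20
Frame 2: STRIKE. 10 + next two rolls (0+10) = 20. Cumulative: 40
Frame 3: SPARE (0+10=10). 10 + next roll (0) = 10. Cumulative: 50
Frame 4: OPEN (0+5=5). Cumulative: 55
Frame 5: STRIKE. 10 + next two rolls (8+1) = 19. Cumulative: 74
Frame 6: OPEN (8+1=9). Cumulative: 83
Frame 7: OPEN (3+3=6). Cumulative: 89
Frame 8: OPEN (7+2=9). Cumulative: 98
Frame 9: STRIKE. 10 + next two rolls (7+1) = 18. Cumulative: 116
Frame 10: OPEN. Sum of all frame-10 rolls (7+1) = 8. Cumulative: 124

Answer: 124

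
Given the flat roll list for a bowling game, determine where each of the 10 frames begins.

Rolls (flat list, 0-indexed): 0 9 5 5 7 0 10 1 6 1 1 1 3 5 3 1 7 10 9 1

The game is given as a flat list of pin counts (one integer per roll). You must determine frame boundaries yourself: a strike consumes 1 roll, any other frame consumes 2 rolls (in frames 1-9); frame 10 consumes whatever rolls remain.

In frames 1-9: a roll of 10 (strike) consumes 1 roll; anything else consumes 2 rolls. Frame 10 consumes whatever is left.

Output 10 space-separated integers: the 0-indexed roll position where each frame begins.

Frame 1 starts at roll index 0: rolls=0,9 (sum=9), consumes 2 rolls
Frame 2 starts at roll index 2: rolls=5,5 (sum=10), consumes 2 rolls
Frame 3 starts at roll index 4: rolls=7,0 (sum=7), consumes 2 rolls
Frame 4 starts at roll index 6: roll=10 (strike), consumes 1 roll
Frame 5 starts at roll index 7: rolls=1,6 (sum=7), consumes 2 rolls
Frame 6 starts at roll index 9: rolls=1,1 (sum=2), consumes 2 rolls
Frame 7 starts at roll index 11: rolls=1,3 (sum=4), consumes 2 rolls
Frame 8 starts at roll index 13: rolls=5,3 (sum=8), consumes 2 rolls
Frame 9 starts at roll index 15: rolls=1,7 (sum=8), consumes 2 rolls
Frame 10 starts at roll index 17: 3 remaining rolls

Answer: 0 2 4 6 7 9 11 13 15 17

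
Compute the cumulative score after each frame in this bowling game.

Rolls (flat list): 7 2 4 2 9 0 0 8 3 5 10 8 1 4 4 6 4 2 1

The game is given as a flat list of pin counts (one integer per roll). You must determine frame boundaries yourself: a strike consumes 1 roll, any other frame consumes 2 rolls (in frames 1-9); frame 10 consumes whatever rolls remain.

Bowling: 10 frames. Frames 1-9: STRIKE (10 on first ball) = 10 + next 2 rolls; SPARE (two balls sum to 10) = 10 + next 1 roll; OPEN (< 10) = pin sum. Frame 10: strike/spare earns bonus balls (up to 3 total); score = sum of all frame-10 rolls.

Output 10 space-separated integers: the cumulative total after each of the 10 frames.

Frame 1: OPEN (7+2=9). Cumulative: 9
Frame 2: OPEN (4+2=6). Cumulative: 15
Frame 3: OPEN (9+0=9). Cumulative: 24
Frame 4: OPEN (0+8=8). Cumulative: 32
Frame 5: OPEN (3+5=8). Cumulative: 40
Frame 6: STRIKE. 10 + next two rolls (8+1) = 19. Cumulative: 59
Frame 7: OPEN (8+1=9). Cumulative: 68
Frame 8: OPEN (4+4=8). Cumulative: 76
Frame 9: SPARE (6+4=10). 10 + next roll (2) = 12. Cumulative: 88
Frame 10: OPEN. Sum of all frame-10 rolls (2+1) = 3. Cumulative: 91

Answer: 9 15 24 32 40 59 68 76 88 91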